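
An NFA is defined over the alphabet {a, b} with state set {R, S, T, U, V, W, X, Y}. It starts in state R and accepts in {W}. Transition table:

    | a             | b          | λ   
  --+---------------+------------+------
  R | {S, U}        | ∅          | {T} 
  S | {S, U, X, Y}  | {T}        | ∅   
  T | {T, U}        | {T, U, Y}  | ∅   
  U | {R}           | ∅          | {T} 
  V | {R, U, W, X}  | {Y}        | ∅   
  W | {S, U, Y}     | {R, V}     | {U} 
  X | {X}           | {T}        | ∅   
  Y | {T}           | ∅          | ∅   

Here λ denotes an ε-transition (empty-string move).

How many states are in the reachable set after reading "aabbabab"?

3

Start: ε-closure({R}) = {R, T}.
Read 'a': {R, T} → {S, T, U}.
Read 'a': {S, T, U} → {R, S, T, U, X, Y}.
Read 'b': {R, S, T, U, X, Y} → {T, U, Y}.
Read 'b': {T, U, Y} → {T, U, Y}.
Read 'a': {T, U, Y} → {R, T, U}.
Read 'b': {R, T, U} → {T, U, Y}.
Read 'a': {T, U, Y} → {R, T, U}.
Read 'b': {R, T, U} → {T, U, Y}.
That set has 3 states.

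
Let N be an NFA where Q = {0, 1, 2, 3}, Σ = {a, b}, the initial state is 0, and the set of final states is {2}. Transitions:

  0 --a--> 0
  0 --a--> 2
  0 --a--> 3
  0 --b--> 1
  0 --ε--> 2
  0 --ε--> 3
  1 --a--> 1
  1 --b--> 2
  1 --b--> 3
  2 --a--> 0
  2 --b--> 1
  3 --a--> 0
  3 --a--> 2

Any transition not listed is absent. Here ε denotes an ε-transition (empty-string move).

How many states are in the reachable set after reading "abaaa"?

1

Start: ε-closure({0}) = {0, 2, 3}.
Read 'a': {0, 2, 3} → {0, 2, 3}.
Read 'b': {0, 2, 3} → {1}.
Read 'a': {1} → {1}.
Read 'a': {1} → {1}.
Read 'a': {1} → {1}.
That set has 1 state.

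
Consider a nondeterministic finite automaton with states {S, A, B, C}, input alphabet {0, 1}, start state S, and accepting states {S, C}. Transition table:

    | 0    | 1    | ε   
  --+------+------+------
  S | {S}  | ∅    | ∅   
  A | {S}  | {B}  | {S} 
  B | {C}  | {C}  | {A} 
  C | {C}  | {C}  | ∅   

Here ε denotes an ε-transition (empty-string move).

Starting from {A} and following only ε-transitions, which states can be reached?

{S, A}

Begin with {A}.
ε-move A → S; add S.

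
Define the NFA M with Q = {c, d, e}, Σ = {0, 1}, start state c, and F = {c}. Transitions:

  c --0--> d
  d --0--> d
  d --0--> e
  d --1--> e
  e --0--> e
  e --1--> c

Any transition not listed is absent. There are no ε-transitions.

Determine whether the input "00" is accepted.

No

Start in {c}.
Read '0': c→{d}; now {d}.
Read '0': d→{d, e}; now {d, e}.
The final set {d, e} contains no accepting state.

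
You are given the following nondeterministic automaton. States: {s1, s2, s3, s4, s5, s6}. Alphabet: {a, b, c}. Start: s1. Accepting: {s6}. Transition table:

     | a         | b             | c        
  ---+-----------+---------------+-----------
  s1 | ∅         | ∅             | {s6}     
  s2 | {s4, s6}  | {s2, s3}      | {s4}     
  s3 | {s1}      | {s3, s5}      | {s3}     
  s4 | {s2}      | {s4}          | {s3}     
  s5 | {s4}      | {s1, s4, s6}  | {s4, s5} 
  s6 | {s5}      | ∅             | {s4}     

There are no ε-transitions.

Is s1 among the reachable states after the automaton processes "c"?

Start in {s1}.
Read 'c': s1→{s6}; now {s6}.
State s1 is not in {s6}.

No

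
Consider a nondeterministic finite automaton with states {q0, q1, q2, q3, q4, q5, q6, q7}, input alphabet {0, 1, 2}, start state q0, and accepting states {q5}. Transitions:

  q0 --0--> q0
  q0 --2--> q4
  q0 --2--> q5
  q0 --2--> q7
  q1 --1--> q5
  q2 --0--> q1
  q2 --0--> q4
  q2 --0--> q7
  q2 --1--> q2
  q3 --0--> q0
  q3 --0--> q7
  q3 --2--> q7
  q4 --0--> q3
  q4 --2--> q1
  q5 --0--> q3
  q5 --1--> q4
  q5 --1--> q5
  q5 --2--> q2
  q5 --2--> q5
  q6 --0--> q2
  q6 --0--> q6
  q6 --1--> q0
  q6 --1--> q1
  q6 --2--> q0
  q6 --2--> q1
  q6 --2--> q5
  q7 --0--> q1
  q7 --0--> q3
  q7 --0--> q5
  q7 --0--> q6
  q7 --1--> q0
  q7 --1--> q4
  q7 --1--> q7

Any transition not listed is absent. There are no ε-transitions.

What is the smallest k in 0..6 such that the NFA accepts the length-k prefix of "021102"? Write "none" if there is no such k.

Start in {q0}.
Read '0': q0→{q0}; now {q0}.
Read '2': q0→{q4, q5, q7}; now {q4, q5, q7}.
None of the earlier sets intersect F, but {q4, q5, q7} does.

2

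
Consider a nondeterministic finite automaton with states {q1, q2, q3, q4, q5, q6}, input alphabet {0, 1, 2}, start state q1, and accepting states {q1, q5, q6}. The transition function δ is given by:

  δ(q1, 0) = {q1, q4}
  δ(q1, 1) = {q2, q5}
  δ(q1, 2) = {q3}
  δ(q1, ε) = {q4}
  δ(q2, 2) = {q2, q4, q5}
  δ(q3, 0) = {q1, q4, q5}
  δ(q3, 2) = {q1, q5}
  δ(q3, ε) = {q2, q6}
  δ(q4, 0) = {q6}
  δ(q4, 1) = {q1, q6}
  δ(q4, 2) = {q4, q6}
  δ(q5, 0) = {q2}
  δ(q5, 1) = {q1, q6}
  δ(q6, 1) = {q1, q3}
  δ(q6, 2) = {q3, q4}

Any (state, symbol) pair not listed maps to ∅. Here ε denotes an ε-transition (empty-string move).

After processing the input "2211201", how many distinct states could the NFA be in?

6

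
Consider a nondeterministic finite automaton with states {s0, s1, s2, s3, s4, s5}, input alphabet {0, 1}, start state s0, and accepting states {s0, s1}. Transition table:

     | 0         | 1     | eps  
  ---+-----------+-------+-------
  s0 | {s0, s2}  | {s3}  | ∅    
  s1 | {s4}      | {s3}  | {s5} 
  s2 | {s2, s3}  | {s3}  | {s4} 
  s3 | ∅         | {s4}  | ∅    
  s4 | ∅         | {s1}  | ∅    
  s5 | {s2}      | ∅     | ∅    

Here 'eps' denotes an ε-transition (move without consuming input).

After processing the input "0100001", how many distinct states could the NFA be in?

4

Start in {s0}.
Read '0': s0→{s0, s2}; union {s0, s2}; ε-closure = {s0, s2, s4}.
Read '1': s0→{s3}, s2→{s3}, s4→{s1}; union {s1, s3}; ε-closure = {s1, s3, s5}.
Read '0': s1→{s4}, s3→∅, s5→{s2}; now {s2, s4}.
Read '0': s2→{s2, s3}, s4→∅; union {s2, s3}; ε-closure = {s2, s3, s4}.
Read '0': s2→{s2, s3}, s3→∅, s4→∅; union {s2, s3}; ε-closure = {s2, s3, s4}.
Read '0': s2→{s2, s3}, s3→∅, s4→∅; union {s2, s3}; ε-closure = {s2, s3, s4}.
Read '1': s2→{s3}, s3→{s4}, s4→{s1}; union {s1, s3, s4}; ε-closure = {s1, s3, s4, s5}.
That set has 4 states.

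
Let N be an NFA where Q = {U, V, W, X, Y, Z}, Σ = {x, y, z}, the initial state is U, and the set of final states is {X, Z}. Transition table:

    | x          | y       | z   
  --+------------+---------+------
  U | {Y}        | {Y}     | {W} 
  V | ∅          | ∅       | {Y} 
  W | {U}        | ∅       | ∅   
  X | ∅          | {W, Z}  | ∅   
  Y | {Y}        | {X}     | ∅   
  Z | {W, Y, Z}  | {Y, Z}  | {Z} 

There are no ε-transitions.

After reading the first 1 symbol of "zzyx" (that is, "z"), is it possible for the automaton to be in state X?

Start in {U}.
Read 'z': U→{W}; now {W}.
State X is not in {W}.

No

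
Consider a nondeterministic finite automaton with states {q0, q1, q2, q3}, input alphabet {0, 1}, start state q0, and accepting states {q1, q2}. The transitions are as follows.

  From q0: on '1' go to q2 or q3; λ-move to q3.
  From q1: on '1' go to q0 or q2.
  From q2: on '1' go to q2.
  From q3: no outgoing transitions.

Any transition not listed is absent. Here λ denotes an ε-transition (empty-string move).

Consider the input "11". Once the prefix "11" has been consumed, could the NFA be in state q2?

Yes

Start: ε-closure({q0}) = {q0, q3}.
Read '1': q0→{q2, q3}, q3→∅; now {q2, q3}.
Read '1': q2→{q2}, q3→∅; now {q2}.
State q2 is in {q2}.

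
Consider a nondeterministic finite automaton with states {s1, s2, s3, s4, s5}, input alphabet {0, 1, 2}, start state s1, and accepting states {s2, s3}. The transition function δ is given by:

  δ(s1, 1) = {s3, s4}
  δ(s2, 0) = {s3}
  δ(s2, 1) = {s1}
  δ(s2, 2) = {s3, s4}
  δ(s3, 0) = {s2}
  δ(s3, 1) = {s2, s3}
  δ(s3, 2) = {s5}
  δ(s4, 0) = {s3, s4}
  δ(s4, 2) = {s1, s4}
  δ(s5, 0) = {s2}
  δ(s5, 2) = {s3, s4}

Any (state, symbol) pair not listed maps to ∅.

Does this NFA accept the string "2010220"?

No

Start in {s1}.
Read '2': s1→∅; now ∅.
The set is empty and remains empty for the remaining 6 symbols.
The final set ∅ contains no accepting state.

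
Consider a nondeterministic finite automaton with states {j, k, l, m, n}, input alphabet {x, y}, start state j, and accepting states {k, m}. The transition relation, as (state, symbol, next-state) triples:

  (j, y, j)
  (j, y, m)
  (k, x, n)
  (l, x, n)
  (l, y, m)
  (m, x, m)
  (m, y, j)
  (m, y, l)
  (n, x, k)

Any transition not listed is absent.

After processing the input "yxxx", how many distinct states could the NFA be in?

Start in {j}.
Read 'y': j→{j, m}; now {j, m}.
Read 'x': j→∅, m→{m}; now {m}.
Read 'x': m→{m}; now {m}.
Read 'x': m→{m}; now {m}.
That set has 1 state.

1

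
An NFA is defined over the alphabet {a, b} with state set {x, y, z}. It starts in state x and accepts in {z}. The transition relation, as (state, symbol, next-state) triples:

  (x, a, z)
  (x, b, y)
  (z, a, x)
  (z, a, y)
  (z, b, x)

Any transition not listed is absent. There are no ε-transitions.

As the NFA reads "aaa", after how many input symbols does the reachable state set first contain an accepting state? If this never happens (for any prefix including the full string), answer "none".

1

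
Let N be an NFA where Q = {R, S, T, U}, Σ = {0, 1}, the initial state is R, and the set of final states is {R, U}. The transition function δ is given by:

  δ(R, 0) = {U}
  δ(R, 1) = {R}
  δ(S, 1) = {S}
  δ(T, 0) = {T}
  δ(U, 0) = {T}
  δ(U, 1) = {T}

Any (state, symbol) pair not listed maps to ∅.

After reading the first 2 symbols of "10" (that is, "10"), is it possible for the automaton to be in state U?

Start in {R}.
Read '1': R→{R}; now {R}.
Read '0': R→{U}; now {U}.
State U is in {U}.

Yes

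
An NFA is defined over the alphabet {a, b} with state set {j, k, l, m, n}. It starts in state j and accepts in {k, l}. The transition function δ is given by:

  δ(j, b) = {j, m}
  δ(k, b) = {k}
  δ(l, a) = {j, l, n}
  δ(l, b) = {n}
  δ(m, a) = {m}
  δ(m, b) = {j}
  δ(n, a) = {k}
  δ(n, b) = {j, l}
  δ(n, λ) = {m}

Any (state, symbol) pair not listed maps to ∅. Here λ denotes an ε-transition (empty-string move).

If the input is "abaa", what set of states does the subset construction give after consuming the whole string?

∅

Start in {j}.
Read 'a': {j} → ∅.
The set is empty and remains empty for the remaining 3 symbols.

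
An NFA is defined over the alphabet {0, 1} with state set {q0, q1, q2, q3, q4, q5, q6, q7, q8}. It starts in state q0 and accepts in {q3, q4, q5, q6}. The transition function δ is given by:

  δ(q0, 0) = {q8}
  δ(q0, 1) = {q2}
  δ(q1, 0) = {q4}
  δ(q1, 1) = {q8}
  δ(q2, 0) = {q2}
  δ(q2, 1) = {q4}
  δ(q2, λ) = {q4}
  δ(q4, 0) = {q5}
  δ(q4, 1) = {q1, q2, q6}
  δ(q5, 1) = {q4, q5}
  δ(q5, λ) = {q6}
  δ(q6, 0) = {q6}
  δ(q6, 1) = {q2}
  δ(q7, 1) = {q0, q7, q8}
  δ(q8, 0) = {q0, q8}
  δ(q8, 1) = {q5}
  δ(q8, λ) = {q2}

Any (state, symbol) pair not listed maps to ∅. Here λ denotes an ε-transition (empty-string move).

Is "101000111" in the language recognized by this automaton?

Start in {q0}.
Read '1': q0→{q2}; union {q2}; ε-closure = {q2, q4}.
Read '0': q2→{q2}, q4→{q5}; union {q2, q5}; ε-closure = {q2, q4, q5, q6}.
Read '1': q2→{q4}, q4→{q1, q2, q6}, q5→{q4, q5}, q6→{q2}; now {q1, q2, q4, q5, q6}.
Read '0': q1→{q4}, q2→{q2}, q4→{q5}, q5→∅, q6→{q6}; now {q2, q4, q5, q6}.
Read '0': q2→{q2}, q4→{q5}, q5→∅, q6→{q6}; union {q2, q5, q6}; ε-closure = {q2, q4, q5, q6}.
Read '0': q2→{q2}, q4→{q5}, q5→∅, q6→{q6}; union {q2, q5, q6}; ε-closure = {q2, q4, q5, q6}.
Read '1': q2→{q4}, q4→{q1, q2, q6}, q5→{q4, q5}, q6→{q2}; now {q1, q2, q4, q5, q6}.
Read '1': q1→{q8}, q2→{q4}, q4→{q1, q2, q6}, q5→{q4, q5}, q6→{q2}; now {q1, q2, q4, q5, q6, q8}.
Read '1': q1→{q8}, q2→{q4}, q4→{q1, q2, q6}, q5→{q4, q5}, q6→{q2}, q8→{q5}; now {q1, q2, q4, q5, q6, q8}.
The final set {q1, q2, q4, q5, q6, q8} contains the accepting states q4, q5, q6.

Yes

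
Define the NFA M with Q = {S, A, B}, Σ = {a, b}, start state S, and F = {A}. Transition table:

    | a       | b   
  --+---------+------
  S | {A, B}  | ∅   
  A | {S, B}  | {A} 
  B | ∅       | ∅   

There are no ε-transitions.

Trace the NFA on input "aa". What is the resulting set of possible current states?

Start in {S}.
Read 'a': S→{A, B}; now {A, B}.
Read 'a': A→{S, B}, B→∅; now {S, B}.

{S, B}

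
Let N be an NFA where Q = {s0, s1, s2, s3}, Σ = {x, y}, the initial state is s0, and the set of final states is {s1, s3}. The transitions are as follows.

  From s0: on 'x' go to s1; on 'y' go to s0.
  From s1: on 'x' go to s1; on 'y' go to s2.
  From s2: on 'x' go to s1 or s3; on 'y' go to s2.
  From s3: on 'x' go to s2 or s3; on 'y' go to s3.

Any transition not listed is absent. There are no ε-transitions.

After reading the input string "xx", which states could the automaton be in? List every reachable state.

Start in {s0}.
Read 'x': s0→{s1}; now {s1}.
Read 'x': s1→{s1}; now {s1}.

{s1}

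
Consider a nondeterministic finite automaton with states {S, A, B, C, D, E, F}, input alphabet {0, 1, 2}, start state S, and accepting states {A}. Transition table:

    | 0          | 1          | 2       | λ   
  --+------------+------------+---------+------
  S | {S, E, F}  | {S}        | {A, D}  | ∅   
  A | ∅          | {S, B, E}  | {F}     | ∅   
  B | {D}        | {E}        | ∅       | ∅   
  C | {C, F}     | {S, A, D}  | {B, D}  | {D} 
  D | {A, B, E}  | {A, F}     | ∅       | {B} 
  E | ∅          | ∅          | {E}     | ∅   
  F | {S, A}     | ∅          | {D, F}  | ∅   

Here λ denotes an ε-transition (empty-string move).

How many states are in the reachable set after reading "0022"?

4

Start in {S}.
Read '0': S→{S, E, F}; now {S, E, F}.
Read '0': S→{S, E, F}, E→∅, F→{S, A}; now {S, A, E, F}.
Read '2': S→{A, D}, A→{F}, E→{E}, F→{D, F}; union {A, D, E, F}; ε-closure = {A, B, D, E, F}.
Read '2': A→{F}, B→∅, D→∅, E→{E}, F→{D, F}; union {D, E, F}; ε-closure = {B, D, E, F}.
That set has 4 states.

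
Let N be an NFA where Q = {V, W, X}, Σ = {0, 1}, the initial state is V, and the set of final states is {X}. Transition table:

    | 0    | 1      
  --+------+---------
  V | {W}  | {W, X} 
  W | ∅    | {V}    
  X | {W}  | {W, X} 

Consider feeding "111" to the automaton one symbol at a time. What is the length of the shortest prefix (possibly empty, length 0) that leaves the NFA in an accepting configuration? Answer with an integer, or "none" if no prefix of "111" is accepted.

Start in {V}.
Read '1': {V} → {W, X}.
None of the earlier sets intersect F, but {W, X} does.

1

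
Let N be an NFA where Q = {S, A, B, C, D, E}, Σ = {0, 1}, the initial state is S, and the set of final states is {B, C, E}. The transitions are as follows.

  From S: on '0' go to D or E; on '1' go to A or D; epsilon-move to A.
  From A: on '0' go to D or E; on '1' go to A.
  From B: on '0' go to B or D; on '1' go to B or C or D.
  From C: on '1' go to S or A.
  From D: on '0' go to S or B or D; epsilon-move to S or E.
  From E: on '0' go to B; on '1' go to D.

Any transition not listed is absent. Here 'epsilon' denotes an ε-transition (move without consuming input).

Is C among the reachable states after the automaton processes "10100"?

Start: ε-closure({S}) = {S, A}.
Read '1': {S, A} → {S, A, D, E}.
Read '0': {S, A, D, E} → {S, A, B, D, E}.
Read '1': {S, A, B, D, E} → {S, A, B, C, D, E}.
Read '0': {S, A, B, C, D, E} → {S, A, B, D, E}.
Read '0': {S, A, B, D, E} → {S, A, B, D, E}.
State C is not in {S, A, B, D, E}.

No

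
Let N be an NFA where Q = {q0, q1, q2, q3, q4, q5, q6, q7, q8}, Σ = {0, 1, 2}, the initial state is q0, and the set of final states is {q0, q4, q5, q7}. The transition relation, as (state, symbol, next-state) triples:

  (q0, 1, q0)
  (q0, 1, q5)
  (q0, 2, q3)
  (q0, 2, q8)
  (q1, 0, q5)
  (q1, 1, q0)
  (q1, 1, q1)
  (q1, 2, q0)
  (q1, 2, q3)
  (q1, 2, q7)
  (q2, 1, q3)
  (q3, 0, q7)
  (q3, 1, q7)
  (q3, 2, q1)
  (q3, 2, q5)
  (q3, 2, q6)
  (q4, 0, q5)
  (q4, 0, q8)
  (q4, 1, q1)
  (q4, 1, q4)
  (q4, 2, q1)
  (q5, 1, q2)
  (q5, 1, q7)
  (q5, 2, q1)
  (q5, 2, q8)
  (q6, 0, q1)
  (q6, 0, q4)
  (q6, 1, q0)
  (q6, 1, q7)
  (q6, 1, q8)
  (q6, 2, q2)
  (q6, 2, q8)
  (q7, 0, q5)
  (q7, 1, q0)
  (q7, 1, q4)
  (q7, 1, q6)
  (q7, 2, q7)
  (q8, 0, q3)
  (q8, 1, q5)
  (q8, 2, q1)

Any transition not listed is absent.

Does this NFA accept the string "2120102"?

No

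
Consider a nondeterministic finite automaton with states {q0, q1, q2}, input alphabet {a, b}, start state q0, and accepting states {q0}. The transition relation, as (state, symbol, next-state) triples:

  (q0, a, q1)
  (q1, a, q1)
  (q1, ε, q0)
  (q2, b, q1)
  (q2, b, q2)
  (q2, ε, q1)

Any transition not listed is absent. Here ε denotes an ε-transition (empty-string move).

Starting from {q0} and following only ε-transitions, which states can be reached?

{q0}

Begin with {q0}.
No ε-moves leave this set, so the closure equals the set itself.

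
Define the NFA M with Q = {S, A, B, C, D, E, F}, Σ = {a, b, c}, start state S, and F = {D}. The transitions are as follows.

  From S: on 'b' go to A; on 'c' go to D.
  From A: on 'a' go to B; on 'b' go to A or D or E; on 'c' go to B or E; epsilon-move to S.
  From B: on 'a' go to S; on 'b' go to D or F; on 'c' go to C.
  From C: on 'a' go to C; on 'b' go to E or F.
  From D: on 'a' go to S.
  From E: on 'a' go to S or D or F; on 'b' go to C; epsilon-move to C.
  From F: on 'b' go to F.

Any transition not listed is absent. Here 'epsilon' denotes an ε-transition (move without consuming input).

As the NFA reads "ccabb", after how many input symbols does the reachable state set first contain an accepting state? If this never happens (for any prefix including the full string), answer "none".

Start in {S}.
Read 'c': {S} → {D}.
None of the earlier sets intersect F, but {D} does.

1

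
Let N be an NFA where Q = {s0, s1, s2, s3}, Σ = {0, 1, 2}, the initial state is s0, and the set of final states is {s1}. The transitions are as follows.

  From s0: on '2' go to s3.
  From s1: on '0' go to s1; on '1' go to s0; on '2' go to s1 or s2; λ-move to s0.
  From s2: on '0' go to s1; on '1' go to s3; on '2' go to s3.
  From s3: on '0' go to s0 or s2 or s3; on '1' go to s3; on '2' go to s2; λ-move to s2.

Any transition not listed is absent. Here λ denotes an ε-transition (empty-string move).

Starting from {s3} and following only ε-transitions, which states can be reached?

{s2, s3}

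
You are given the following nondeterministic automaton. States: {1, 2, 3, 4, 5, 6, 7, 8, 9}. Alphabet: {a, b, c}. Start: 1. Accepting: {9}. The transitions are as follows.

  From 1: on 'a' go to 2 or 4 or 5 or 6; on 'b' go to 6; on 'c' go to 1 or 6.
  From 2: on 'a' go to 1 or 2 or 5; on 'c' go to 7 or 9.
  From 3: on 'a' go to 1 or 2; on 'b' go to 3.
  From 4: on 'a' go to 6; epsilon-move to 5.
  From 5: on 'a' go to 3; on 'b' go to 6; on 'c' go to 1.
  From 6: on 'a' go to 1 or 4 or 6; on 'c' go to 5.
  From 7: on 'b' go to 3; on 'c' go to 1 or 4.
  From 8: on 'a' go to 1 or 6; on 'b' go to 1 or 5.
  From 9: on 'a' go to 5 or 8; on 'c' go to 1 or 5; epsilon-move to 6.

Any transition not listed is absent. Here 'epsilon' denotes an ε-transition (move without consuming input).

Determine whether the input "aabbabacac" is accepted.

Yes

Start in {1}.
Read 'a': {1} → {2, 4, 5, 6}.
Read 'a': {2, 4, 5, 6} → {1, 2, 3, 4, 5, 6}.
Read 'b': {1, 2, 3, 4, 5, 6} → {3, 6}.
Read 'b': {3, 6} → {3}.
Read 'a': {3} → {1, 2}.
Read 'b': {1, 2} → {6}.
Read 'a': {6} → {1, 4, 5, 6}.
Read 'c': {1, 4, 5, 6} → {1, 5, 6}.
Read 'a': {1, 5, 6} → {1, 2, 3, 4, 5, 6}.
Read 'c': {1, 2, 3, 4, 5, 6} → {1, 5, 6, 7, 9}.
The final set {1, 5, 6, 7, 9} contains the accepting state 9.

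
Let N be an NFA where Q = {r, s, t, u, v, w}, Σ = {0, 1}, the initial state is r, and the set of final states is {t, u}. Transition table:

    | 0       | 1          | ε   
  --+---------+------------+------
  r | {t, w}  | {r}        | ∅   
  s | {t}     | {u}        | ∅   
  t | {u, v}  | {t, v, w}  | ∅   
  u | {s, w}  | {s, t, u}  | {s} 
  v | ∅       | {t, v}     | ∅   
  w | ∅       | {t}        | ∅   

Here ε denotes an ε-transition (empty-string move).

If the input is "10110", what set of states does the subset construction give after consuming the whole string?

{s, u, v}

Start in {r}.
Read '1': {r} → {r}.
Read '0': {r} → {t, w}.
Read '1': {t, w} → {t, v, w}.
Read '1': {t, v, w} → {t, v, w}.
Read '0': {t, v, w} → {s, u, v}.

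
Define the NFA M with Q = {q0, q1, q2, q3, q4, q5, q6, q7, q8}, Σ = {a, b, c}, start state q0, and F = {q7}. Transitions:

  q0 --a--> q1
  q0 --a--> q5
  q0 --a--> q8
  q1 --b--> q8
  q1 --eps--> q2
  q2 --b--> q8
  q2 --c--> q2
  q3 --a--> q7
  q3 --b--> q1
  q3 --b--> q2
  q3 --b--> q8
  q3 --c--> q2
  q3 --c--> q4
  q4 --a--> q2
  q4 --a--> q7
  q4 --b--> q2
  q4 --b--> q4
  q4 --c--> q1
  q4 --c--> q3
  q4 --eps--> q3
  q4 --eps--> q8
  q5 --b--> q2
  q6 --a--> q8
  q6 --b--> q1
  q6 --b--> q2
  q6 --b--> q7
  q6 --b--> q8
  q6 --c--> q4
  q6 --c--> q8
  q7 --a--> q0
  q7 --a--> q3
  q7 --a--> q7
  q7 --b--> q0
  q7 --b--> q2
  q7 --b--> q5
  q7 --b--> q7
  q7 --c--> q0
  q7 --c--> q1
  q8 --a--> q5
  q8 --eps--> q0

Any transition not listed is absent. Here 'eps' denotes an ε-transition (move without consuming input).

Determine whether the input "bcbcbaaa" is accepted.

No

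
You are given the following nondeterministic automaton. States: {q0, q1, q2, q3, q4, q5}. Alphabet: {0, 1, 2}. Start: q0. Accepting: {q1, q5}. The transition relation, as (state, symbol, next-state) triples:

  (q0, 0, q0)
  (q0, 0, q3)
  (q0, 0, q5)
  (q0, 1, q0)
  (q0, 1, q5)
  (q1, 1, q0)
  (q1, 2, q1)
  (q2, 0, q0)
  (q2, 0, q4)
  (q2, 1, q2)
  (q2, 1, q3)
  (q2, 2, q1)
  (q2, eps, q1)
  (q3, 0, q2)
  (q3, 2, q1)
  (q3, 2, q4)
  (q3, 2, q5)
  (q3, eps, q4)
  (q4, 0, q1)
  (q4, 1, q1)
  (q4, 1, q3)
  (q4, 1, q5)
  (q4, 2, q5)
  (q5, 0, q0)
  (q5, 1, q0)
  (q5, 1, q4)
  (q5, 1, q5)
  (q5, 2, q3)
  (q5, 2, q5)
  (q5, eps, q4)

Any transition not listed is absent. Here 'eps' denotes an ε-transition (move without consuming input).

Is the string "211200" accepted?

No

Start in {q0}.
Read '2': q0→∅; now ∅.
The set is empty and remains empty for the remaining 5 symbols.
The final set ∅ contains no accepting state.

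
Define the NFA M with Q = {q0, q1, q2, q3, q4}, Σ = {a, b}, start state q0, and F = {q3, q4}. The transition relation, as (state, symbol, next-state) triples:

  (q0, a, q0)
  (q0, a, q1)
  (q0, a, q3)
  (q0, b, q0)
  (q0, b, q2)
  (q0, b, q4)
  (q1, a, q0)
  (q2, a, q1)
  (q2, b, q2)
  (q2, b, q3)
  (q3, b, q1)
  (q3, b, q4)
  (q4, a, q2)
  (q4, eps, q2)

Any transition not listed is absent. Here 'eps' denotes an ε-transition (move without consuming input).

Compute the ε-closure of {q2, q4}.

{q2, q4}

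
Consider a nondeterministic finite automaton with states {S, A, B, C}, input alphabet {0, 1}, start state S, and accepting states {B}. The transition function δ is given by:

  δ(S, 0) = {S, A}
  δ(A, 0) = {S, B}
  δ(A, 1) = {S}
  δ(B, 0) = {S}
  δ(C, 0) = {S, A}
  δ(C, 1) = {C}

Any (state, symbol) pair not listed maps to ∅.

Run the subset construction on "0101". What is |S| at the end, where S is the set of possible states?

1

Start in {S}.
Read '0': {S} → {S, A}.
Read '1': {S, A} → {S}.
Read '0': {S} → {S, A}.
Read '1': {S, A} → {S}.
That set has 1 state.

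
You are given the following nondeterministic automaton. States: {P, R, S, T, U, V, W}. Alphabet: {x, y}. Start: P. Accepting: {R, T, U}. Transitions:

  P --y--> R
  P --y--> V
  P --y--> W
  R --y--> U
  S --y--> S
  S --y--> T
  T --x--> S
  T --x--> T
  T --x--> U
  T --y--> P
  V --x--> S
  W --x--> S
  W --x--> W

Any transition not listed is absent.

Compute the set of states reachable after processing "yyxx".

Start in {P}.
Read 'y': {P} → {R, V, W}.
Read 'y': {R, V, W} → {U}.
Read 'x': {U} → ∅.
The set is empty and remains empty for the remaining 1 symbol.

∅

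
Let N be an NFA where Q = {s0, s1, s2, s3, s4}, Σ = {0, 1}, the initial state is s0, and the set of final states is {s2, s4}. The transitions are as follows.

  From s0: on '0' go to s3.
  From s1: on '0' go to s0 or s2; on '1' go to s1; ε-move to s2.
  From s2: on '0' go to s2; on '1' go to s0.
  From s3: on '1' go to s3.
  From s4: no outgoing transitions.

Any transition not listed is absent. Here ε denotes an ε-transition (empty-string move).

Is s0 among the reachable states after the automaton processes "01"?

Start in {s0}.
Read '0': s0→{s3}; now {s3}.
Read '1': s3→{s3}; now {s3}.
State s0 is not in {s3}.

No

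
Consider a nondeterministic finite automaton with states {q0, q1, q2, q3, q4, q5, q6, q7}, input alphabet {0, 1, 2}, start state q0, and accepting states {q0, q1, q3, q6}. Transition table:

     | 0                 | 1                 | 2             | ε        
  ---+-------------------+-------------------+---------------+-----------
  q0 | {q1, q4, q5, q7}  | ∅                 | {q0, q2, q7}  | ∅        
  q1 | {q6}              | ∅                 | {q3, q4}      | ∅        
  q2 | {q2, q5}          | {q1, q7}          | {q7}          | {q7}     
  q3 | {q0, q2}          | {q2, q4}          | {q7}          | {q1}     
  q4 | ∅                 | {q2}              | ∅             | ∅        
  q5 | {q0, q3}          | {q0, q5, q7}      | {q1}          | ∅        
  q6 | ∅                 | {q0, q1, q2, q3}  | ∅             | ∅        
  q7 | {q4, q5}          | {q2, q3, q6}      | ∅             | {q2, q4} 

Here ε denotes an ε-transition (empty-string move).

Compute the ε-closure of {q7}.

{q2, q4, q7}

Begin with {q7}.
ε-move q7 → q2; add q2.
ε-move q7 → q4; add q4.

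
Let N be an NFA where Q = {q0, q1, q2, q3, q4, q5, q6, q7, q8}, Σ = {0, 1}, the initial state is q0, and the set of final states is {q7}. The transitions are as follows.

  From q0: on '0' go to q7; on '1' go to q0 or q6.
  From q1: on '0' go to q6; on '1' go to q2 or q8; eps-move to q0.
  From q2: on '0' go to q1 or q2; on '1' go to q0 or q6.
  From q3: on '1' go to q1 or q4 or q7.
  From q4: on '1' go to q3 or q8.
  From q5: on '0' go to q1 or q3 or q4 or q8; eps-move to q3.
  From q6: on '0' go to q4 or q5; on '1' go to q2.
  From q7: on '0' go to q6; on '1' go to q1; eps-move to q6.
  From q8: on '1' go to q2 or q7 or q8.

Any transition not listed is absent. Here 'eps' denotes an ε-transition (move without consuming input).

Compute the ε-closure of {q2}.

{q2}

Begin with {q2}.
No ε-moves leave this set, so the closure equals the set itself.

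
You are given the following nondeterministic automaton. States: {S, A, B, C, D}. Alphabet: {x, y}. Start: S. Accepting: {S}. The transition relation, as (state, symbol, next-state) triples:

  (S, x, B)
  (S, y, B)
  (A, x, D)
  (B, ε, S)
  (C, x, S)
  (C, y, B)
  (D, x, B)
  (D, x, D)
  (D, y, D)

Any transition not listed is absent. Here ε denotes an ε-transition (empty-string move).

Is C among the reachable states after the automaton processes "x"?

Start in {S}.
Read 'x': {S} → {S, B}.
State C is not in {S, B}.

No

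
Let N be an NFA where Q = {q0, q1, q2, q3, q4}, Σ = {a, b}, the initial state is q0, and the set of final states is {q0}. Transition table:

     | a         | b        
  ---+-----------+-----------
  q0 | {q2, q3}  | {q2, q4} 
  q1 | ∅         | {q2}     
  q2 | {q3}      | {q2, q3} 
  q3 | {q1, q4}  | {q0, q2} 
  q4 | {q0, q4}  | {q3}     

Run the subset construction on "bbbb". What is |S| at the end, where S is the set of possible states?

Start in {q0}.
Read 'b': {q0} → {q2, q4}.
Read 'b': {q2, q4} → {q2, q3}.
Read 'b': {q2, q3} → {q0, q2, q3}.
Read 'b': {q0, q2, q3} → {q0, q2, q3, q4}.
That set has 4 states.

4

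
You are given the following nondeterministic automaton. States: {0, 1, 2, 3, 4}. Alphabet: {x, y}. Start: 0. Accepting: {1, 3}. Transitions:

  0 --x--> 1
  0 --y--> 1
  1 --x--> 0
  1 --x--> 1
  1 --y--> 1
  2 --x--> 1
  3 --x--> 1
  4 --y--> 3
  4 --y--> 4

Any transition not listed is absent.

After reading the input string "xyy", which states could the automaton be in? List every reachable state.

Start in {0}.
Read 'x': 0→{1}; now {1}.
Read 'y': 1→{1}; now {1}.
Read 'y': 1→{1}; now {1}.

{1}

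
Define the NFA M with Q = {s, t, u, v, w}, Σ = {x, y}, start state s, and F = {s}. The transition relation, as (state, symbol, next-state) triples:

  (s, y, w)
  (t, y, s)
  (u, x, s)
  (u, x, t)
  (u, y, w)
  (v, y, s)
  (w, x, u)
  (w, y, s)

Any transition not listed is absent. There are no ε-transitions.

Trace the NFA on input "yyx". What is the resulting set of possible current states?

∅

Start in {s}.
Read 'y': s→{w}; now {w}.
Read 'y': w→{s}; now {s}.
Read 'x': s→∅; now ∅.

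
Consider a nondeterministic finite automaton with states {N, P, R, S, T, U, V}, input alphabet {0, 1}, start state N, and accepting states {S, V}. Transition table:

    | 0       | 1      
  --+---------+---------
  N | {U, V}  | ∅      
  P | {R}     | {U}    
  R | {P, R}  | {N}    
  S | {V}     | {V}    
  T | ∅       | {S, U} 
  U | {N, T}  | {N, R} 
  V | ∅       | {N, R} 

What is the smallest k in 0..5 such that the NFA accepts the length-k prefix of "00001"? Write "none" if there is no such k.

Start in {N}.
Read '0': {N} → {U, V}.
None of the earlier sets intersect F, but {U, V} does.

1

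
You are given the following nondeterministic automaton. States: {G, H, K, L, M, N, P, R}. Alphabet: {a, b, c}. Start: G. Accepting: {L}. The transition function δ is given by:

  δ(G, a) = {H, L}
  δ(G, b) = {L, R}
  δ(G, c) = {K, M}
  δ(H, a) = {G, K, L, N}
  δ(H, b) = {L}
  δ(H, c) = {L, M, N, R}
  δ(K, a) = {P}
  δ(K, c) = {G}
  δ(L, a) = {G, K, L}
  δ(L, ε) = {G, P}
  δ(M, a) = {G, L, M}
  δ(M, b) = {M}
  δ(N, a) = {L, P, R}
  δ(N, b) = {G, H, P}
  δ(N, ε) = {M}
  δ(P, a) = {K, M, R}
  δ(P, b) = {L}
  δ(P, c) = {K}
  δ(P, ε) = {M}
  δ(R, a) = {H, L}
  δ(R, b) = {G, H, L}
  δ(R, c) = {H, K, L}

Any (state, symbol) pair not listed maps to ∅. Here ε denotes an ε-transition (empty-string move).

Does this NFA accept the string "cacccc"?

Start in {G}.
Read 'c': {G} → {K, M}.
Read 'a': {K, M} → {G, L, M, P}.
Read 'c': {G, L, M, P} → {K, M}.
Read 'c': {K, M} → {G}.
Read 'c': {G} → {K, M}.
Read 'c': {K, M} → {G}.
The final set {G} contains no accepting state.

No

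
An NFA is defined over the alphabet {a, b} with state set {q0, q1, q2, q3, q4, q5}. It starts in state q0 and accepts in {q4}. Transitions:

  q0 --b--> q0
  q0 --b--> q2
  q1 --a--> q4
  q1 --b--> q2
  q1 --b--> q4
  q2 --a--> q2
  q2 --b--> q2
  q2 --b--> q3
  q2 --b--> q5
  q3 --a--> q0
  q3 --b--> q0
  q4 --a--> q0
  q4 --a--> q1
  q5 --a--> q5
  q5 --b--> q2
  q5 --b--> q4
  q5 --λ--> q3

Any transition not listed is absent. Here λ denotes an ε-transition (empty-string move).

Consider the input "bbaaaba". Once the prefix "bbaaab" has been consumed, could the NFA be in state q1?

Start in {q0}.
Read 'b': {q0} → {q0, q2}.
Read 'b': {q0, q2} → {q0, q2, q3, q5}.
Read 'a': {q0, q2, q3, q5} → {q0, q2, q3, q5}.
Read 'a': {q0, q2, q3, q5} → {q0, q2, q3, q5}.
Read 'a': {q0, q2, q3, q5} → {q0, q2, q3, q5}.
Read 'b': {q0, q2, q3, q5} → {q0, q2, q3, q4, q5}.
State q1 is not in {q0, q2, q3, q4, q5}.

No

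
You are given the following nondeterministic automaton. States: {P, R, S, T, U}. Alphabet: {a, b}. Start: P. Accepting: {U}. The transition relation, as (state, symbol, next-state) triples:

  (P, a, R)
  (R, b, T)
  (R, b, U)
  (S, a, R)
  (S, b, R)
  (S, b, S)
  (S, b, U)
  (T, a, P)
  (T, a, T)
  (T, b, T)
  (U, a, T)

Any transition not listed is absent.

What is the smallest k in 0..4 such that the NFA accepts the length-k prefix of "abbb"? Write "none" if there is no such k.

Start in {P}.
Read 'a': P→{R}; now {R}.
Read 'b': R→{T, U}; now {T, U}.
None of the earlier sets intersect F, but {T, U} does.

2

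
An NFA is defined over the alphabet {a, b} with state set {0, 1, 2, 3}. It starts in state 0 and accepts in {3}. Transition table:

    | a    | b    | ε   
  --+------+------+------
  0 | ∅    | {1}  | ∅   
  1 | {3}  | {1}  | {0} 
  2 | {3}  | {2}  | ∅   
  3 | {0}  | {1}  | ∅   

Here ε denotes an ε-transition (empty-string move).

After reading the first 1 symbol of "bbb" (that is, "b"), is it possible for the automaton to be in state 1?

Start in {0}.
Read 'b': 0→{1}; union {1}; ε-closure = {0, 1}.
State 1 is in {0, 1}.

Yes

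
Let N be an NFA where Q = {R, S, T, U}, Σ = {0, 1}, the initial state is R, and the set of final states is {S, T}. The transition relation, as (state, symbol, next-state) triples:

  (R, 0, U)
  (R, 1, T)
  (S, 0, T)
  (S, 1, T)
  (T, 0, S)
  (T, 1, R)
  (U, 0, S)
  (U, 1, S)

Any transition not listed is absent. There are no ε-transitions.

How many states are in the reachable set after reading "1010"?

1

Start in {R}.
Read '1': {R} → {T}.
Read '0': {T} → {S}.
Read '1': {S} → {T}.
Read '0': {T} → {S}.
That set has 1 state.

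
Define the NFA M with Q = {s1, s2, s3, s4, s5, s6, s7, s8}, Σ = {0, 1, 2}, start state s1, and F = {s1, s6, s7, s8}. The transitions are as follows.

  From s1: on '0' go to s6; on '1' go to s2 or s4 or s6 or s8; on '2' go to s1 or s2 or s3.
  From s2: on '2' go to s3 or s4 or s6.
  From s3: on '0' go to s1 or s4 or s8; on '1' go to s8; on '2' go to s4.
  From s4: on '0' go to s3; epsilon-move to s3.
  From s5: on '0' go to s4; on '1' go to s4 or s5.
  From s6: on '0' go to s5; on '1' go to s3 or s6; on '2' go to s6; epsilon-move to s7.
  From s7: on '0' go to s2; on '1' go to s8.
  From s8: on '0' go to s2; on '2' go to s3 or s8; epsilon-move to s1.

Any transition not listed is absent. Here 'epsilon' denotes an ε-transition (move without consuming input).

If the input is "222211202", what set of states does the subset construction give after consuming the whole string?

Start in {s1}.
Read '2': s1→{s1, s2, s3}; now {s1, s2, s3}.
Read '2': s1→{s1, s2, s3}, s2→{s3, s4, s6}, s3→{s4}; union {s1, s2, s3, s4, s6}; ε-closure = {s1, s2, s3, s4, s6, s7}.
Read '2': s1→{s1, s2, s3}, s2→{s3, s4, s6}, s3→{s4}, s4→∅, s6→{s6}, s7→∅; union {s1, s2, s3, s4, s6}; ε-closure = {s1, s2, s3, s4, s6, s7}.
Read '2': s1→{s1, s2, s3}, s2→{s3, s4, s6}, s3→{s4}, s4→∅, s6→{s6}, s7→∅; union {s1, s2, s3, s4, s6}; ε-closure = {s1, s2, s3, s4, s6, s7}.
Read '1': s1→{s2, s4, s6, s8}, s2→∅, s3→{s8}, s4→∅, s6→{s3, s6}, s7→{s8}; union {s2, s3, s4, s6, s8}; ε-closure = {s1, s2, s3, s4, s6, s7, s8}.
Read '1': s1→{s2, s4, s6, s8}, s2→∅, s3→{s8}, s4→∅, s6→{s3, s6}, s7→{s8}, s8→∅; union {s2, s3, s4, s6, s8}; ε-closure = {s1, s2, s3, s4, s6, s7, s8}.
Read '2': s1→{s1, s2, s3}, s2→{s3, s4, s6}, s3→{s4}, s4→∅, s6→{s6}, s7→∅, s8→{s3, s8}; union {s1, s2, s3, s4, s6, s8}; ε-closure = {s1, s2, s3, s4, s6, s7, s8}.
Read '0': s1→{s6}, s2→∅, s3→{s1, s4, s8}, s4→{s3}, s6→{s5}, s7→{s2}, s8→{s2}; union {s1, s2, s3, s4, s5, s6, s8}; ε-closure = {s1, s2, s3, s4, s5, s6, s7, s8}.
Read '2': s1→{s1, s2, s3}, s2→{s3, s4, s6}, s3→{s4}, s4→∅, s5→∅, s6→{s6}, s7→∅, s8→{s3, s8}; union {s1, s2, s3, s4, s6, s8}; ε-closure = {s1, s2, s3, s4, s6, s7, s8}.

{s1, s2, s3, s4, s6, s7, s8}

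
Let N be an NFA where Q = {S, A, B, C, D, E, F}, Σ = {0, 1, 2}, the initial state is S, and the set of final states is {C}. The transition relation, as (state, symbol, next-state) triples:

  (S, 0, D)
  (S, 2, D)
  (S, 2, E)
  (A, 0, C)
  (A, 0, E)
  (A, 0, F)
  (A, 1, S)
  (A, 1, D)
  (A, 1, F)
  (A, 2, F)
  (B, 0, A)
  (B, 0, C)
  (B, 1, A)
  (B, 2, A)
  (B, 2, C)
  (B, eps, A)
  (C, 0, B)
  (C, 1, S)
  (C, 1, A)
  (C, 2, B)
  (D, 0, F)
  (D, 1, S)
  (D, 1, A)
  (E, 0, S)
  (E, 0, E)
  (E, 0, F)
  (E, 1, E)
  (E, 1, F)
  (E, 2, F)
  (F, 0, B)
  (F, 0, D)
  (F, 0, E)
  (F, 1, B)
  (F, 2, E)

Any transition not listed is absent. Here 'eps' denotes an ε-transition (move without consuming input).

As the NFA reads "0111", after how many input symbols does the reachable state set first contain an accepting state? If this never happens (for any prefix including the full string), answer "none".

none

Start in {S}.
Read '0': {S} → {D}.
Read '1': {D} → {S, A}.
Read '1': {S, A} → {S, D, F}.
Read '1': {S, D, F} → {S, A, B}.
No reachable set along the way intersects F.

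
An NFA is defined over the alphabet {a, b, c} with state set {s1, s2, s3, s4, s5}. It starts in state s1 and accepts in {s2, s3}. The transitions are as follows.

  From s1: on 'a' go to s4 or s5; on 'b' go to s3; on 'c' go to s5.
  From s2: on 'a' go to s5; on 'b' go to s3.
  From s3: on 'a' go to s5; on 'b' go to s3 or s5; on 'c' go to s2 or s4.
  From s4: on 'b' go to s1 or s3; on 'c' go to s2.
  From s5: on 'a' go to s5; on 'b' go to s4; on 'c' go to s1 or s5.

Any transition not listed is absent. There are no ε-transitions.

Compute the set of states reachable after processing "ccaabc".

{s2}

Start in {s1}.
Read 'c': {s1} → {s5}.
Read 'c': {s5} → {s1, s5}.
Read 'a': {s1, s5} → {s4, s5}.
Read 'a': {s4, s5} → {s5}.
Read 'b': {s5} → {s4}.
Read 'c': {s4} → {s2}.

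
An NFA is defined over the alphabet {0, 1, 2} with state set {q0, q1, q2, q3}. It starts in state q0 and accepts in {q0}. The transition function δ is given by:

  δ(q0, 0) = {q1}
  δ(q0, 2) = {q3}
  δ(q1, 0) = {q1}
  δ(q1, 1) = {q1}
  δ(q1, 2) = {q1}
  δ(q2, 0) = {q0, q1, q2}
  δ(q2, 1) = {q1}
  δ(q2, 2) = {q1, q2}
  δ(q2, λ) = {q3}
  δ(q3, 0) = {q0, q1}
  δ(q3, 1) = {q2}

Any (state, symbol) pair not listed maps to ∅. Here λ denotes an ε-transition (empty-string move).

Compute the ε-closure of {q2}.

{q2, q3}

Begin with {q2}.
ε-move q2 → q3; add q3.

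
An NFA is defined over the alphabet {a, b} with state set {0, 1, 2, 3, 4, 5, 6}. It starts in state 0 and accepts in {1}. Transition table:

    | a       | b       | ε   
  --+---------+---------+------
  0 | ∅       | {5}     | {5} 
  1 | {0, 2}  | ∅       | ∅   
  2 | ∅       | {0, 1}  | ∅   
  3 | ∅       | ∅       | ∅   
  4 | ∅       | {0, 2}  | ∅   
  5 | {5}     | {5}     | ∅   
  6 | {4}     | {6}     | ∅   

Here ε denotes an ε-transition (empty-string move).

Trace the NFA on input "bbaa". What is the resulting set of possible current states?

{5}

Start: ε-closure({0}) = {0, 5}.
Read 'b': {0, 5} → {5}.
Read 'b': {5} → {5}.
Read 'a': {5} → {5}.
Read 'a': {5} → {5}.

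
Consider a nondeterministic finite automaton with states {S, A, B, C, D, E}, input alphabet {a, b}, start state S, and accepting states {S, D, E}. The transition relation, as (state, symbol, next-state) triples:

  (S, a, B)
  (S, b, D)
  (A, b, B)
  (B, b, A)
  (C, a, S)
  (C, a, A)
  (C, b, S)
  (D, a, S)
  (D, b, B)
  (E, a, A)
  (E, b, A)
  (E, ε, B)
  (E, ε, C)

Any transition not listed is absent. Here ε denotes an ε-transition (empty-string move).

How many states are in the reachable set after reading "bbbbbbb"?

Start in {S}.
Read 'b': {S} → {D}.
Read 'b': {D} → {B}.
Read 'b': {B} → {A}.
Read 'b': {A} → {B}.
Read 'b': {B} → {A}.
Read 'b': {A} → {B}.
Read 'b': {B} → {A}.
That set has 1 state.

1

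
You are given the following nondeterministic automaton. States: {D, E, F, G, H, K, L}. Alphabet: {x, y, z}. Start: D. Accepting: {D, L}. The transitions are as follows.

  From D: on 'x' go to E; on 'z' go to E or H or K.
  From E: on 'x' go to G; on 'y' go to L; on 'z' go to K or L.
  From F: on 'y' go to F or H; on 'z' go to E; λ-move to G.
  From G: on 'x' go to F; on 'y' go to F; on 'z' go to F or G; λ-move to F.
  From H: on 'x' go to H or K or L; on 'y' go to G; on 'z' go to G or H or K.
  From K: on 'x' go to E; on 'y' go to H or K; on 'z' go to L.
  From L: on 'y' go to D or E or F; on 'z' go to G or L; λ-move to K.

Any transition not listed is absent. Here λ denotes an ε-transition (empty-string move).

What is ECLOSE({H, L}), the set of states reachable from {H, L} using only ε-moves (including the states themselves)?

{H, K, L}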